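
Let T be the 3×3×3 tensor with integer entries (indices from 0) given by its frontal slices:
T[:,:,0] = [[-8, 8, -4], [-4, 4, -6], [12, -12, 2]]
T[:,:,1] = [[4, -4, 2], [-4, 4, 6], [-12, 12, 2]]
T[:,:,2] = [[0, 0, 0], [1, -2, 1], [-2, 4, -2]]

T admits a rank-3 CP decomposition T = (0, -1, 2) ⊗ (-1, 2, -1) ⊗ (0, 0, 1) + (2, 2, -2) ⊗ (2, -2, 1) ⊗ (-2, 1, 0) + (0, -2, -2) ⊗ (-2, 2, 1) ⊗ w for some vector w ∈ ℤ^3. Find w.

w = (1, -2, 0)

Subtract the known terms from T to get the rank-1 residual R = (0, -2, -2) ⊗ (-2, 2, 1) ⊗ w, so R[i,j,k] = a[i]·b[j]·w[k]. Pick indices with nonzero a[1]·b[0] = (-2)·(-2) = 4. Only the fibre through (1,0,·) is needed: R[1,0,:] = T[1,0,:] − Σₗ aₗ[1]bₗ[0]cₗ = [-4, -4, 1] − (-1)·(-1)·(0, 0, 1) − (2)·(2)·(-2, 1, 0) = [4, -8, 0]. Then w[k] = R[1,0,k] / 4 for each k, giving w = [4, -8, 0] / 4 = (1, -2, 0).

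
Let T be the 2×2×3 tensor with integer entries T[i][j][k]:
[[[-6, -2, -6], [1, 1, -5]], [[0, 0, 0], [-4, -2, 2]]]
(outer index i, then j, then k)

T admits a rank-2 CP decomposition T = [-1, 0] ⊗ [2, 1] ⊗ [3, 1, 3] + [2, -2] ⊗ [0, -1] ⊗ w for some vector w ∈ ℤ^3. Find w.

w = [-2, -1, 1]

Subtract the known terms from T to get the rank-1 residual R = [2, -2] ⊗ [0, -1] ⊗ w, so R[i,j,k] = a[i]·b[j]·w[k]. Pick indices with nonzero a[0]·b[1] = (2)·(-1) = -2. Only the fibre through (0,1,·) is needed: R[0,1,:] = T[0,1,:] − Σₗ aₗ[0]bₗ[1]cₗ = [1, 1, -5] − (-1)·(1)·[3, 1, 3] = [4, 2, -2]. Then w[k] = R[0,1,k] / -2 for each k, giving w = [4, 2, -2] / -2 = [-2, -1, 1].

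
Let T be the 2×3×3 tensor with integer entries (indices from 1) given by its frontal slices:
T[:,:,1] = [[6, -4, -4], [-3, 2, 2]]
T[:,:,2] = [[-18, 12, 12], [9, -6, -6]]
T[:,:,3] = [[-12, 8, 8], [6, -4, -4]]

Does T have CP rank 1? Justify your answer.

Yes

If T = a ⊗ b ⊗ c then every fibre of T is a multiple of the corresponding factor, so read the factors off the fibres through the nonzero entry T[1,1,1] = 6.
The mode-1 fibre T[:,1,1] = [6, -3] gives a = [2, -1] (primitive direction); the mode-2 fibre T[1,:,1] = [6, -4, -4] gives b = [3, -2, -2]; then c[k] = T[1,1,k] / (a[1]·b[1]) = [6, -18, -12] / 6 = [1, -3, -2].
Expanding [2, -1] ⊗ [3, -2, -2] ⊗ [1, -3, -2] reproduces all 18 entries of T, so T = [2, -1] ⊗ [3, -2, -2] ⊗ [1, -3, -2] and rank(T) ≤ 1.
Equivalently every frontal slice T[:,:,k] is c[k] times the rank-1 matrix [2, -1] ⊗ [3, -2, -2]. So T has rank 1 (it is nonzero).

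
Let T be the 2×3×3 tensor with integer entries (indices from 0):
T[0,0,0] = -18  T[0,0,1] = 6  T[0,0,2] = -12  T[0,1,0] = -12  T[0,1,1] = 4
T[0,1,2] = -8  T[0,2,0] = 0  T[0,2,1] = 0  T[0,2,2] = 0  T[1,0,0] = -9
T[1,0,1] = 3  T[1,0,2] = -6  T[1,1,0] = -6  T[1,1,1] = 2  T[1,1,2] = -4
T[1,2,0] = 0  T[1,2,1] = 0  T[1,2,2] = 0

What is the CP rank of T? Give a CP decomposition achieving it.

rank(T) = 1

Lower bound: T ≠ 0 (e.g. T[0,0,0] = -18), so rank(T) ≥ 1.
Upper bound: if T = a ⊗ b ⊗ c then every fibre of T is a multiple of the corresponding factor, so read the factors off the fibres through the nonzero entry T[0,0,0] = -18.
The mode-1 fibre T[:,0,0] = [-18, -9] gives a = [2, 1] (primitive direction); the mode-2 fibre T[0,:,0] = [-18, -12, 0] gives b = [3, 2, 0]; then c[k] = T[0,0,k] / (a[0]·b[0]) = [-18, 6, -12] / 6 = [-3, 1, -2].
Expanding [2, 1] ⊗ [3, 2, 0] ⊗ [-3, 1, -2] reproduces all 18 entries of T, so T = [2, 1] ⊗ [3, 2, 0] ⊗ [-3, 1, -2] and rank(T) ≤ 1.
These bounds meet, so rank(T) = 1.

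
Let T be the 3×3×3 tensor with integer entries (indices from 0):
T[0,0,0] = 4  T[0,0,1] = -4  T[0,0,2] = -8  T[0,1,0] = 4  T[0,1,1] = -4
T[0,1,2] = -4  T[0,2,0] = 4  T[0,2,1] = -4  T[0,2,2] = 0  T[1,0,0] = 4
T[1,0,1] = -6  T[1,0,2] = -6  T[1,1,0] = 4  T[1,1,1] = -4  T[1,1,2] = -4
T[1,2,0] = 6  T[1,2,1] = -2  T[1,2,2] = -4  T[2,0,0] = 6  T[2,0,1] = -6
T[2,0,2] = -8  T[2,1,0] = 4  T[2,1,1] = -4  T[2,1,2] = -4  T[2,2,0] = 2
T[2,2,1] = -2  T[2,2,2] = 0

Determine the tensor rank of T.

Lower bound: the mode-3 unfolding of T (rows indexed by k, columns by (i,j) = (0,0), (0,1), (0,2), (1,0), (1,1), (1,2), (2,0), (2,1), (2,2)) is [[4, 4, 4, 4, 4, 6, 6, 4, 2], [-4, -4, -4, -6, -4, -2, -6, -4, -2], [-8, -4, 0, -6, -4, -4, -8, -4, 0]].
There the 3×3 minor on rows k ∈ {0, 1, 2}, columns (i,j) ∈ {(0,0), (0,1), (1,0)} is det [[4, 4, 4], [-4, -4, -6], [-8, -4, -6]] = 32 ≠ 0, so this unfolding has rank ≥ 3; CP rank is at least every unfolding rank, so rank(T) ≥ 3. (Flattening ranks never certify an upper bound on CP rank; for that we must actually write T with 3 rank-1 terms.)
Upper bound: T is a sum of 3 rank-1 terms, T = [0, 1, 0] ⊗ [1, 0, -2] ⊗ [-2, 0, 2] + [1, 1, 1] ⊗ [2, 1, 0] ⊗ [4, -4, -4] + [2, 1, 1] ⊗ [1, 0, -1] ⊗ [-2, 2, 0] (one valid choice — decompositions are not unique — normalised so each a, b is primitive with positive first nonzero entry; check it by expanding all entries), so rank(T) ≤ 3.
These bounds meet, so rank(T) = 3.

3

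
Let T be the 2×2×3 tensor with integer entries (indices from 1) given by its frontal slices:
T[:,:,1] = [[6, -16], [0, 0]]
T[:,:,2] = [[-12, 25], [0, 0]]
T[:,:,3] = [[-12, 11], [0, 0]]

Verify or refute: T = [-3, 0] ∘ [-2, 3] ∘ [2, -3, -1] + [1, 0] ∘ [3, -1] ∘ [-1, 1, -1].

No

Reconstruct entry (1,1,1) from the claimed factors: Σₗ aₗ[1]bₗ[1]cₗ[1] = (-3)·(-2)·(2) + (1)·(3)·(-1) = 9, but T[1,1,1] = 6. The claim is false.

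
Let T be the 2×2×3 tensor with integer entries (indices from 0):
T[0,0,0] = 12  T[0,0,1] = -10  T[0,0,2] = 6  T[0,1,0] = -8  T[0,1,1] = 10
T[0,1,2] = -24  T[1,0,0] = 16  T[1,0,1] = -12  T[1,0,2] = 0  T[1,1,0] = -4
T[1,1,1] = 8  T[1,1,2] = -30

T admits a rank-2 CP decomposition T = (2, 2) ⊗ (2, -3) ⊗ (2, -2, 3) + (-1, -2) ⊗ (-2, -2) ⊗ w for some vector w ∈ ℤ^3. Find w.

Subtract the known terms from T to get the rank-1 residual R = (-1, -2) ⊗ (-2, -2) ⊗ w, so R[i,j,k] = a[i]·b[j]·w[k]. Pick indices with nonzero a[0]·b[0] = (-1)·(-2) = 2. Only the fibre through (0,0,·) is needed: R[0,0,:] = T[0,0,:] − Σₗ aₗ[0]bₗ[0]cₗ = [12, -10, 6] − (2)·(2)·(2, -2, 3) = [4, -2, -6]. Then w[k] = R[0,0,k] / 2 for each k, giving w = [4, -2, -6] / 2 = (2, -1, -3).

w = (2, -1, -3)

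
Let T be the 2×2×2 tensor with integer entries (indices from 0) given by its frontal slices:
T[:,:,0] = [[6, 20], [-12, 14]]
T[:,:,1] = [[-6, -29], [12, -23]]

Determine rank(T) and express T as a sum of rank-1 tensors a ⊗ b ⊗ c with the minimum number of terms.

Lower bound: the mode-2 unfolding of T (rows indexed by j, columns by (i,k) = (0,0), (0,1), (1,0), (1,1)) is [[6, -6, -12, 12], [20, -29, 14, -23]].
There the 2×2 minor on rows j ∈ {0, 1}, columns (i,k) ∈ {(0,0), (0,1)} is det [[6, -6], [20, -29]] = -54 ≠ 0, so this unfolding has rank ≥ 2; CP rank is at least every unfolding rank, so rank(T) ≥ 2. (This is only a lower bound: in general the CP rank may exceed every unfolding rank, so we still need to exhibit 2 rank-1 terms summing to T.)
Upper bound — finding two terms. Write S_k = T[:,:,k] for the frontal slices: S₀ = [[6, 20], [-12, 14]], S₁ = [[-6, -29], [12, -23]].
If T = a₁ ⊗ b₁ ⊗ c₁ + a₂ ⊗ b₂ ⊗ c₂ then each S_k = c₁[k]·a₁b₁ᵀ + c₂[k]·a₂b₂ᵀ. S₀ and S₁ are linearly independent, so a₁b₁ᵀ and a₂b₂ᵀ must span the same plane of matrices: they are the rank-1 matrices of the form x·S₀ + y·S₁.
det(x·S₀ + y·S₁) is 324·x² − 810·xy + 486·y² = 162·(2·x − 3·y)(x − y), vanishing at (x:y) = (3:2) and (1:1).
M₁ = 3·S₀ + 2·S₁ = [[6, 2], [-12, -4]] = 2·[1, -2][3, 1]ᵀ and M₂ = S₀ + S₁ = [[0, -9], [0, -9]] = (-9)·[1, 1][0, 1]ᵀ, so take a₁ = [1, -2], b₁ = [3, 1], a₂ = [1, 1], b₂ = [0, 1].
Each slice is an integer combination of E₁ = a₁b₁ᵀ and E₂ = a₂b₂ᵀ: S₀ = 2·E₁ + 18·E₂, S₁ = −2·E₁ − 27·E₂; reading off coefficients, c₁ = [2, -2] and c₂ = [18, -27].
Hence T = [1, -2] ⊗ [3, 1] ⊗ [2, -2] + [1, 1] ⊗ [0, 1] ⊗ [18, -27], so rank(T) ≤ 2.
These bounds meet, so rank(T) = 2.
Check entry T[0,1,0] = 20: (1)·(1)·(2) + (1)·(1)·(18) = 20.

rank(T) = 2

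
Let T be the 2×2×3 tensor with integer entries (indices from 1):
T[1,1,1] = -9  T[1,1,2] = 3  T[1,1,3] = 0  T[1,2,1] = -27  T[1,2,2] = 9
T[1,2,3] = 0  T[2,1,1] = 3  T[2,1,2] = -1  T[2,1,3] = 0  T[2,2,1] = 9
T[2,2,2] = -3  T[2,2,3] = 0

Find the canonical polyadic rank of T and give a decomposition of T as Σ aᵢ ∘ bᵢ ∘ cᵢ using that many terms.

rank(T) = 1

Lower bound: T ≠ 0 (e.g. T[1,1,1] = -9), so rank(T) ≥ 1.
Upper bound: if T = a ∘ b ∘ c then every fibre of T is a multiple of the corresponding factor, so read the factors off the fibres through the nonzero entry T[1,1,1] = -9.
The mode-1 fibre T[:,1,1] = [-9, 3] gives a = (3, -1) (primitive direction); the mode-2 fibre T[1,:,1] = [-9, -27] gives b = (1, 3); then c[k] = T[1,1,k] / (a[1]·b[1]) = [-9, 3, 0] / 3 = (-3, 1, 0).
Expanding (3, -1) ∘ (1, 3) ∘ (-3, 1, 0) reproduces all 12 entries of T, so T = (3, -1) ∘ (1, 3) ∘ (-3, 1, 0) and rank(T) ≤ 1.
These bounds meet, so rank(T) = 1.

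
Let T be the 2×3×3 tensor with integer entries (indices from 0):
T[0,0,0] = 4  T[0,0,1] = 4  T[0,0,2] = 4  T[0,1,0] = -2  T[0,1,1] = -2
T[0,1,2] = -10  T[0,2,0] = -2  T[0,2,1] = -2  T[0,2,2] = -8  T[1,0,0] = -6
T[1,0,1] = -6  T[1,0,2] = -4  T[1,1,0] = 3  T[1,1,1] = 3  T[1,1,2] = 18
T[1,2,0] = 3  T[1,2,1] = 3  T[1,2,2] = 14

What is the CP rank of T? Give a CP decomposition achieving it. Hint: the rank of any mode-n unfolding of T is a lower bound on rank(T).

Lower bound: the mode-1 unfolding of T (rows indexed by i, columns by (j,k) = (0,0), (0,1), (0,2), (1,0), (1,1), (1,2), (2,0), (2,1), (2,2)) is [[4, 4, 4, -2, -2, -10, -2, -2, -8], [-6, -6, -4, 3, 3, 18, 3, 3, 14]].
There the 2×2 minor on rows i ∈ {0, 1}, columns (j,k) ∈ {(0,0), (0,2)} is det [[4, 4], [-6, -4]] = 8 ≠ 0, so this unfolding has rank ≥ 2; CP rank is at least every unfolding rank, so rank(T) ≥ 2. (Unfolding ranks only ever bound the CP rank from below — rank(T) can be strictly larger than all of them — so the matching upper bound has to come from an explicit 2-term decomposition.)
Upper bound — finding two terms. Write S_k = T[:,:,k] for the frontal slices: S₀ = [[4, -2, -2], [-6, 3, 3]], S₁ = [[4, -2, -2], [-6, 3, 3]], S₂ = [[4, -10, -8], [-4, 18, 14]].
If T = a₁ ⊗ b₁ ⊗ c₁ + a₂ ⊗ b₂ ⊗ c₂ then each S_k = c₁[k]·a₁b₁ᵀ + c₂[k]·a₂b₂ᵀ. S₀ and S₂ are linearly independent, so a₁b₁ᵀ and a₂b₂ᵀ must span the same plane of matrices: they are the rank-1 matrices of the form x·S₀ + y·S₂.
The 2×2 minor of x·S₀ + y·S₂ on rows {0,1}, columns {0,1} is 16·xy + 32·y² = 16·(x + 2·y)(y), vanishing at (x:y) = (2:-1) and (1:0).
M₁ = 2·S₀ − S₂ = [[4, 6, 4], [-8, -12, -8]] = 2·(1, -2)(2, 3, 2)ᵀ and M₂ = S₀ = [[4, -2, -2], [-6, 3, 3]] = (2, -3)(2, -1, -1)ᵀ, so take a₁ = (1, -2), b₁ = (2, 3, 2), a₂ = (2, -3), b₂ = (2, -1, -1).
Each slice is an integer combination of E₁ = a₁b₁ᵀ and E₂ = a₂b₂ᵀ: S₀ = E₂, S₁ = E₂, S₂ = −2·E₁ + 2·E₂; reading off coefficients, c₁ = (0, 0, -2) and c₂ = (1, 1, 2).
Hence T = (1, -2) ⊗ (2, 3, 2) ⊗ (0, 0, -2) + (2, -3) ⊗ (2, -1, -1) ⊗ (1, 1, 2), so rank(T) ≤ 2.
These bounds meet, so rank(T) = 2.

rank(T) = 2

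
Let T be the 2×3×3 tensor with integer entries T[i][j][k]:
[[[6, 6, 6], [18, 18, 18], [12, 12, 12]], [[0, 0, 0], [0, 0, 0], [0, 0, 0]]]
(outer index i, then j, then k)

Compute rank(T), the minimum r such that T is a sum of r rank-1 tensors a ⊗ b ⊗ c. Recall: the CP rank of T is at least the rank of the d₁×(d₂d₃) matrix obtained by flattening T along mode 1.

Lower bound: T ≠ 0 (e.g. T[0,0,0] = 6), so rank(T) ≥ 1.
Upper bound: if T = a ⊗ b ⊗ c then every fibre of T is a multiple of the corresponding factor, so read the factors off the fibres through the nonzero entry T[0,0,0] = 6.
The mode-1 fibre T[:,0,0] = [6, 0] gives a = [1, 0] (primitive direction); the mode-2 fibre T[0,:,0] = [6, 18, 12] gives b = [1, 3, 2]; then c[k] = T[0,0,k] / (a[0]·b[0]) = [6, 6, 6] / 1 = [6, 6, 6].
Expanding [1, 0] ⊗ [1, 3, 2] ⊗ [6, 6, 6] reproduces all 18 entries of T, so T = [1, 0] ⊗ [1, 3, 2] ⊗ [6, 6, 6] and rank(T) ≤ 1.
These bounds meet, so rank(T) = 1.
Check entry T[0,0,0] = 6: (1)·(1)·(6) = 6.

1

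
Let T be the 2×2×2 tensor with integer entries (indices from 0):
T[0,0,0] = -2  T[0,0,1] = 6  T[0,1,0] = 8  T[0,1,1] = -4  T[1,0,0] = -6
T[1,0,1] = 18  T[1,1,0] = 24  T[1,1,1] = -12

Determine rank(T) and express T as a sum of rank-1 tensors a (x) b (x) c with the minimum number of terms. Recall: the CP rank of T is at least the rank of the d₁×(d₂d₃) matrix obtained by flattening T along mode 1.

rank(T) = 2

Lower bound: the mode-3 unfolding of T (rows indexed by k, columns by (i,j) = (0,0), (0,1), (1,0), (1,1)) is [[-2, 8, -6, 24], [6, -4, 18, -12]].
There the 2×2 minor on rows k ∈ {0, 1}, columns (i,j) ∈ {(0,0), (0,1)} is det [[-2, 8], [6, -4]] = -40 ≠ 0, so this unfolding has rank ≥ 2; CP rank is at least every unfolding rank, so rank(T) ≥ 2. (Unfolding ranks only ever bound the CP rank from below — rank(T) can be strictly larger than all of them — so the matching upper bound has to come from an explicit 2-term decomposition.)
Upper bound — finding two terms. Every mode-1 slice of T is a multiple of one matrix: T[i,:,:] = a[i]·M with a = [1, 3] and M = [[-2, 6], [8, -4]] (rows indexed by j, columns by k). So it suffices to write M as a sum of two rank-1 matrices.
Splitting M by its rows (j = 0, 1), M = [1, 0][-2, 6]ᵀ + [0, 1][8, -4]ᵀ.
Hence T = [1, 3] (x) [1, 0] (x) [-2, 6] + [1, 3] (x) [0, 1] (x) [8, -4], so rank(T) ≤ 2.
These bounds meet, so rank(T) = 2.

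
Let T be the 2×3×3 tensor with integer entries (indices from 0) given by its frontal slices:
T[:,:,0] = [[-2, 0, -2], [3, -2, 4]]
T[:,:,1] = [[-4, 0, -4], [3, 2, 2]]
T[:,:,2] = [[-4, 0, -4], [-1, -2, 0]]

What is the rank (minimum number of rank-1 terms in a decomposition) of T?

Lower bound: the mode-3 unfolding of T (rows indexed by k, columns by (i,j) = (0,0), (0,1), (0,2), (1,0), (1,1), (1,2)) is [[-2, 0, -2, 3, -2, 4], [-4, 0, -4, 3, 2, 2], [-4, 0, -4, -1, -2, 0]].
There the 3×3 minor on rows k ∈ {0, 1, 2}, columns (i,j) ∈ {(0,0), (1,0), (1,1)} is det [[-2, 3, -2], [-4, 3, 2], [-4, -1, -2]] = -72 ≠ 0, so this unfolding has rank ≥ 3; CP rank is at least every unfolding rank, so rank(T) ≥ 3. (Unfolding ranks only ever bound the CP rank from below — rank(T) can be strictly larger than all of them — so the matching upper bound has to come from an explicit 3-term decomposition.)
Upper bound: T is a sum of 3 rank-1 terms, T = [0, 1] ⊗ [1, 2, 0] ⊗ [-1, 1, -1] + [1, -1] ⊗ [1, 0, 1] ⊗ [-4, -2, 0] + [1, 0] ⊗ [1, 0, 1] ⊗ [2, -2, -4] (one valid choice — decompositions are not unique — normalised so each a, b is primitive with positive first nonzero entry; check it by expanding all entries), so rank(T) ≤ 3.
These bounds meet, so rank(T) = 3.

3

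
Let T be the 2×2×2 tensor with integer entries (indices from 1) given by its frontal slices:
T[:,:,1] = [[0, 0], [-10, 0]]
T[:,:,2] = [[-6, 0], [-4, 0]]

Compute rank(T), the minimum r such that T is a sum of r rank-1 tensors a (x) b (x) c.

Lower bound: the mode-1 unfolding of T (rows indexed by i, columns by (j,k) = (1,1), (1,2), (2,1), (2,2)) is [[0, -6, 0, 0], [-10, -4, 0, 0]].
There the 2×2 minor on rows i ∈ {1, 2}, columns (j,k) ∈ {(1,1), (1,2)} is det [[0, -6], [-10, -4]] = -60 ≠ 0, so this unfolding has rank ≥ 2; CP rank is at least every unfolding rank, so rank(T) ≥ 2. (This is only a lower bound: in general the CP rank may exceed every unfolding rank, so we still need to exhibit 2 rank-1 terms summing to T.)
Upper bound — finding two terms. Every mode-2 slice of T is a multiple of one matrix: T[:,j,:] = b[j]·M with b = [1, 0] and M = [[0, -6], [-10, -4]] (rows indexed by i, columns by k). So it suffices to write M as a sum of two rank-1 matrices.
Splitting M by its rows (i = 1, 2), M = [1, 0][0, -6]ᵀ + [0, 1][-10, -4]ᵀ.
Hence T = [1, 0] (x) [1, 0] (x) [0, -6] + [0, 1] (x) [1, 0] (x) [-10, -4], so rank(T) ≤ 2.
These bounds meet, so rank(T) = 2.

2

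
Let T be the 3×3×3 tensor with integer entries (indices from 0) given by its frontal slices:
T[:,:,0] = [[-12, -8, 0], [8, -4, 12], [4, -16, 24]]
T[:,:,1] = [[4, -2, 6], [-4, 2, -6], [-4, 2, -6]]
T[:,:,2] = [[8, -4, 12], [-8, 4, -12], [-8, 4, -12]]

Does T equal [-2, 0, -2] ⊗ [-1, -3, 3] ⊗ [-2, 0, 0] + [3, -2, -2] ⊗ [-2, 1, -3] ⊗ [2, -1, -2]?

No

Reconstruct entry (0,0,0) from the claimed factors: Σₗ aₗ[0]bₗ[0]cₗ[0] = (-2)·(-1)·(-2) + (3)·(-2)·(2) = -16, but T[0,0,0] = -12. The claim is false.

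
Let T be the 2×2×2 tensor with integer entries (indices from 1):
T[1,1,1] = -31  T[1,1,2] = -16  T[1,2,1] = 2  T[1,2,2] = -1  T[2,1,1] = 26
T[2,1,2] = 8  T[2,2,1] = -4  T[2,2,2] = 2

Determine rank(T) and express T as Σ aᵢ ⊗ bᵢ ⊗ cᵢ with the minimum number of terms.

rank(T) = 2

Lower bound: the mode-2 unfolding of T (rows indexed by j, columns by (i,k) = (1,1), (1,2), (2,1), (2,2)) is [[-31, -16, 26, 8], [2, -1, -4, 2]].
There the 2×2 minor on rows j ∈ {1, 2}, columns (i,k) ∈ {(1,1), (1,2)} is det [[-31, -16], [2, -1]] = 63 ≠ 0, so this unfolding has rank ≥ 2; CP rank is at least every unfolding rank, so rank(T) ≥ 2. (Flattening ranks never certify an upper bound on CP rank; for that we must actually write T with 2 rank-1 terms.)
Upper bound — finding two terms. Write S_k = T[:,:,k] for the frontal slices: S₁ = [[-31, 2], [26, -4]], S₂ = [[-16, -1], [8, 2]].
If T = a₁ ⊗ b₁ ⊗ c₁ + a₂ ⊗ b₂ ⊗ c₂ then each S_k = c₁[k]·a₁b₁ᵀ + c₂[k]·a₂b₂ᵀ. S₁ and S₂ are linearly independent, so a₁b₁ᵀ and a₂b₂ᵀ must span the same plane of matrices: they are the rank-1 matrices of the form x·S₁ + y·S₂.
det(x·S₁ + y·S₂) is 72·x² + 12·xy − 24·y² = 12·(3·x + 2·y)(2·x − y), vanishing at (x:y) = (2:-3) and (1:2).
M₁ = 2·S₁ − 3·S₂ = [[-14, 7], [28, -14]] = (-7)·[1, -2][2, -1]ᵀ and M₂ = S₁ + 2·S₂ = [[-63, 0], [42, 0]] = (-21)·[3, -2][1, 0]ᵀ, so take a₁ = [1, -2], b₁ = [2, -1], a₂ = [3, -2], b₂ = [1, 0].
Each slice is an integer combination of E₁ = a₁b₁ᵀ and E₂ = a₂b₂ᵀ: S₁ = −2·E₁ − 9·E₂, S₂ = E₁ − 6·E₂; reading off coefficients, c₁ = [-2, 1] and c₂ = [-9, -6].
Hence T = [1, -2] ⊗ [2, -1] ⊗ [-2, 1] + [3, -2] ⊗ [1, 0] ⊗ [-9, -6], so rank(T) ≤ 2.
These bounds meet, so rank(T) = 2.
Check entry T[1,2,2] = -1: (1)·(-1)·(1) + (3)·(0)·(-6) = -1.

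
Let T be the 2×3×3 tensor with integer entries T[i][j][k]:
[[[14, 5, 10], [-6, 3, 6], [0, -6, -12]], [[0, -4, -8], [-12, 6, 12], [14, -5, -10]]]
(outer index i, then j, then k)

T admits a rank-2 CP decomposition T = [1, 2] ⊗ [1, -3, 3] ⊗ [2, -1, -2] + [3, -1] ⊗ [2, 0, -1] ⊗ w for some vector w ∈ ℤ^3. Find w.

w = [2, 1, 2]

Subtract the known terms from T to get the rank-1 residual R = [3, -1] ⊗ [2, 0, -1] ⊗ w, so R[i,j,k] = a[i]·b[j]·w[k]. Pick indices with nonzero a[0]·b[0] = (3)·(2) = 6. Only the fibre through (0,0,·) is needed: R[0,0,:] = T[0,0,:] − Σₗ aₗ[0]bₗ[0]cₗ = [14, 5, 10] − (1)·(1)·[2, -1, -2] = [12, 6, 12]. Then w[k] = R[0,0,k] / 6 for each k, giving w = [12, 6, 12] / 6 = [2, 1, 2].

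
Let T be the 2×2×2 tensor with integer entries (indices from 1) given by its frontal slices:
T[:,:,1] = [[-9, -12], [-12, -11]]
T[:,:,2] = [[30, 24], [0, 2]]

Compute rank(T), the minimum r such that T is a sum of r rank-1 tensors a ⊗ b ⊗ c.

Lower bound: the mode-3 unfolding of T (rows indexed by k, columns by (i,j) = (1,1), (1,2), (2,1), (2,2)) is [[-9, -12, -12, -11], [30, 24, 0, 2]].
There the 2×2 minor on rows k ∈ {1, 2}, columns (i,j) ∈ {(1,1), (1,2)} is det [[-9, -12], [30, 24]] = 144 ≠ 0, so this unfolding has rank ≥ 2; CP rank is at least every unfolding rank, so rank(T) ≥ 2. (Flattening ranks never certify an upper bound on CP rank; for that we must actually write T with 2 rank-1 terms.)
Upper bound — finding two terms. Write S_k = T[:,:,k] for the frontal slices: S₁ = [[-9, -12], [-12, -11]], S₂ = [[30, 24], [0, 2]].
If T = a₁ ⊗ b₁ ⊗ c₁ + a₂ ⊗ b₂ ⊗ c₂ then each S_k = c₁[k]·a₁b₁ᵀ + c₂[k]·a₂b₂ᵀ. S₁ and S₂ are linearly independent, so a₁b₁ᵀ and a₂b₂ᵀ must span the same plane of matrices: they are the rank-1 matrices of the form x·S₁ + y·S₂.
det(x·S₁ + y·S₂) is −45·x² − 60·xy + 60·y² = (-15)·(3·x − 2·y)(x + 2·y), vanishing at (x:y) = (2:3) and (2:-1).
M₁ = 2·S₁ + 3·S₂ = [[72, 48], [-24, -16]] = 8·[3, -1][3, 2]ᵀ and M₂ = 2·S₁ − S₂ = [[-48, -48], [-24, -24]] = (-24)·[2, 1][1, 1]ᵀ, so take a₁ = [3, -1], b₁ = [3, 2], a₂ = [2, 1], b₂ = [1, 1].
Each slice is an integer combination of E₁ = a₁b₁ᵀ and E₂ = a₂b₂ᵀ: S₁ = E₁ − 9·E₂, S₂ = 2·E₁ + 6·E₂; reading off coefficients, c₁ = [1, 2] and c₂ = [-9, 6].
Hence T = [3, -1] ⊗ [3, 2] ⊗ [1, 2] + [2, 1] ⊗ [1, 1] ⊗ [-9, 6], so rank(T) ≤ 2.
These bounds meet, so rank(T) = 2.

2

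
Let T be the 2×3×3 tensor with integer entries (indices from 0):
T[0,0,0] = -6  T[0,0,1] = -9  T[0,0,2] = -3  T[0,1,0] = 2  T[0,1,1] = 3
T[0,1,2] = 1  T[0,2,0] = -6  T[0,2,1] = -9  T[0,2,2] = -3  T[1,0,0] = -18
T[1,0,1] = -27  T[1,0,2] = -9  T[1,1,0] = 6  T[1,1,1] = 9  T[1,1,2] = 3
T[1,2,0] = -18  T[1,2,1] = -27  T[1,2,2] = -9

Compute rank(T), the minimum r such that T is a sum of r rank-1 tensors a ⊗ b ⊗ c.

Lower bound: T ≠ 0 (e.g. T[0,0,0] = -6), so rank(T) ≥ 1.
Upper bound: the mode-1 fibre T[:,0,0] = [-6, -18] gives a = [1, 3] (primitive direction); the mode-2 fibre T[0,:,0] = [-6, 2, -6] gives b = [3, -1, 3]; then c[k] = T[0,0,k] / (a[0]·b[0]) = [-6, -9, -3] / 3 = [-2, -3, -1].
Expanding [1, 3] ⊗ [3, -1, 3] ⊗ [-2, -3, -1] reproduces all 18 entries of T, so T = [1, 3] ⊗ [3, -1, 3] ⊗ [-2, -3, -1] and rank(T) ≤ 1.
These bounds meet, so rank(T) = 1.

1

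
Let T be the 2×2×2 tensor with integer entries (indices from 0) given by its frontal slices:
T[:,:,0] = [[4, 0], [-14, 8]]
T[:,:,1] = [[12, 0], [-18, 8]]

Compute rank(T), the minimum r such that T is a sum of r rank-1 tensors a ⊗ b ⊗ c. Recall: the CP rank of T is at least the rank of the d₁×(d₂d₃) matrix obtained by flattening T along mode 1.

2

Lower bound: the mode-2 unfolding of T (rows indexed by j, columns by (i,k) = (0,0), (0,1), (1,0), (1,1)) is [[4, 12, -14, -18], [0, 0, 8, 8]].
There the 2×2 minor on rows j ∈ {0, 1}, columns (i,k) ∈ {(0,0), (1,0)} is det [[4, -14], [0, 8]] = 32 ≠ 0, so this unfolding has rank ≥ 2; CP rank is at least every unfolding rank, so rank(T) ≥ 2. (Flattening ranks never certify an upper bound on CP rank; for that we must actually write T with 2 rank-1 terms.)
Upper bound — finding two terms. Write S_k = T[:,:,k] for the frontal slices: S₀ = [[4, 0], [-14, 8]], S₁ = [[12, 0], [-18, 8]].
If T = a₁ ⊗ b₁ ⊗ c₁ + a₂ ⊗ b₂ ⊗ c₂ then each S_k = c₁[k]·a₁b₁ᵀ + c₂[k]·a₂b₂ᵀ. S₀ and S₁ are linearly independent, so a₁b₁ᵀ and a₂b₂ᵀ must span the same plane of matrices: they are the rank-1 matrices of the form x·S₀ + y·S₁.
det(x·S₀ + y·S₁) is 32·x² + 128·xy + 96·y² = 32·(x + 3·y)(x + y), vanishing at (x:y) = (3:-1) and (1:-1).
M₁ = 3·S₀ − S₁ = [[0, 0], [-24, 16]] = (-8)·[0, 1][3, -2]ᵀ and M₂ = S₀ − S₁ = [[-8, 0], [4, 0]] = (-4)·[2, -1][1, 0]ᵀ, so take a₁ = [0, 1], b₁ = [3, -2], a₂ = [2, -1], b₂ = [1, 0].
Each slice is an integer combination of E₁ = a₁b₁ᵀ and E₂ = a₂b₂ᵀ: S₀ = −4·E₁ + 2·E₂, S₁ = −4·E₁ + 6·E₂; reading off coefficients, c₁ = [-4, -4] and c₂ = [2, 6].
Hence T = [0, 1] ⊗ [3, -2] ⊗ [-4, -4] + [2, -1] ⊗ [1, 0] ⊗ [2, 6], so rank(T) ≤ 2.
These bounds meet, so rank(T) = 2.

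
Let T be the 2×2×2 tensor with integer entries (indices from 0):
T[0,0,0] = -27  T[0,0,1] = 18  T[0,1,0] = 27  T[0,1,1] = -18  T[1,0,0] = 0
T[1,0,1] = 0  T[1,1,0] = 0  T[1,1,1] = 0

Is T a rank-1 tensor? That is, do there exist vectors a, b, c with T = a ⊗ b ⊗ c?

If T = a ⊗ b ⊗ c then every fibre of T is a multiple of the corresponding factor, so read the factors off the fibres through the nonzero entry T[0,0,0] = -27.
The mode-1 fibre T[:,0,0] = [-27, 0] gives a = (1, 0) (primitive direction); the mode-2 fibre T[0,:,0] = [-27, 27] gives b = (1, -1); then c[k] = T[0,0,k] / (a[0]·b[0]) = [-27, 18] / 1 = (-27, 18).
Expanding (1, 0) ⊗ (1, -1) ⊗ (-27, 18) reproduces all 8 entries of T, so T = (1, 0) ⊗ (1, -1) ⊗ (-27, 18) and rank(T) ≤ 1.
Equivalently every frontal slice T[:,:,k] is c[k] times the rank-1 matrix (1, 0) ⊗ (1, -1). So T has rank 1 (it is nonzero).

Yes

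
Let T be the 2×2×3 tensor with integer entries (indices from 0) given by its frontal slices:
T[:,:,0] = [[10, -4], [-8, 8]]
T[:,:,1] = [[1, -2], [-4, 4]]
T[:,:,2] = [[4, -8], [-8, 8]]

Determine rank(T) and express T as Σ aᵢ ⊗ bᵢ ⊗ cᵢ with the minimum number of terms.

Lower bound: the mode-3 unfolding of T (rows indexed by k, columns by (i,j) = (0,0), (0,1), (1,0), (1,1)) is [[10, -4, -8, 8], [1, -2, -4, 4], [4, -8, -8, 8]].
There the 3×3 minor on rows k ∈ {0, 1, 2}, columns (i,j) ∈ {(0,0), (0,1), (1,0)} is det [[10, -4, -8], [1, -2, -4], [4, -8, -8]] = -128 ≠ 0, so this unfolding has rank ≥ 3; CP rank is at least every unfolding rank, so rank(T) ≥ 3. (Flattening ranks never certify an upper bound on CP rank; for that we must actually write T with 3 rank-1 terms.)
Upper bound: T is a sum of 3 rank-1 terms, T = (1, -1) ⊗ (1, -1) ⊗ (8, 4, 8) + (1, 0) ⊗ (1, -2) ⊗ (-2, -1, 0) + (1, 0) ⊗ (1, 0) ⊗ (4, -2, -4) (one valid choice — decompositions are not unique — normalised so each a, b is primitive with positive first nonzero entry; check it by expanding all entries), so rank(T) ≤ 3.
These bounds meet, so rank(T) = 3.

rank(T) = 3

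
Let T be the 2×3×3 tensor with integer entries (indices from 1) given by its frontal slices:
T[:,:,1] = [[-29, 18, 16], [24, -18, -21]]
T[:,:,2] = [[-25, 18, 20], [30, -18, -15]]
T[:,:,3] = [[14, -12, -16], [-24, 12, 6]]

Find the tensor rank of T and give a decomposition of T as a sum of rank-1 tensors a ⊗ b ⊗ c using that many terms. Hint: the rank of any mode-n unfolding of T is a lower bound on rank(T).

rank(T) = 2

Lower bound: the mode-2 unfolding of T (rows indexed by j, columns by (i,k) = (1,1), (1,2), (1,3), (2,1), (2,2), (2,3)) is [[-29, -25, 14, 24, 30, -24], [18, 18, -12, -18, -18, 12], [16, 20, -16, -21, -15, 6]].
There the 2×2 minor on rows j ∈ {1, 2}, columns (i,k) ∈ {(1,1), (1,2)} is det [[-29, -25], [18, 18]] = -72 ≠ 0, so this unfolding has rank ≥ 2; CP rank is at least every unfolding rank, so rank(T) ≥ 2. (This is only a lower bound: in general the CP rank may exceed every unfolding rank, so we still need to exhibit 2 rank-1 terms summing to T.)
Upper bound — finding two terms. Write S_k = T[:,:,k] for the frontal slices: S₁ = [[-29, 18, 16], [24, -18, -21]], S₂ = [[-25, 18, 20], [30, -18, -15]], S₃ = [[14, -12, -16], [-24, 12, 6]].
If T = a₁ ⊗ b₁ ⊗ c₁ + a₂ ⊗ b₂ ⊗ c₂ then each S_k = c₁[k]·a₁b₁ᵀ + c₂[k]·a₂b₂ᵀ. S₁ and S₂ are linearly independent, so a₁b₁ᵀ and a₂b₂ᵀ must span the same plane of matrices: they are the rank-1 matrices of the form x·S₁ + y·S₂.
The 2×2 minor of x·S₁ + y·S₂ on rows {1,2}, columns {1,2} is 90·x² − 90·y² = 90·(x − y)(x + y), vanishing at (x:y) = (1:1) and (1:-1).
M₁ = S₁ + S₂ = [[-54, 36, 36], [54, -36, -36]] = (-18)·(1, -1)(3, -2, -2)ᵀ and M₂ = S₁ − S₂ = [[-4, 0, -4], [-6, 0, -6]] = (-2)·(2, 3)(1, 0, 1)ᵀ, so take a₁ = (1, -1), b₁ = (3, -2, -2), a₂ = (2, 3), b₂ = (1, 0, 1).
Each slice is an integer combination of E₁ = a₁b₁ᵀ and E₂ = a₂b₂ᵀ: S₁ = −9·E₁ − E₂, S₂ = −9·E₁ + E₂, S₃ = 6·E₁ − 2·E₂; reading off coefficients, c₁ = (-9, -9, 6) and c₂ = (-1, 1, -2).
Hence T = (1, -1) ⊗ (3, -2, -2) ⊗ (-9, -9, 6) + (2, 3) ⊗ (1, 0, 1) ⊗ (-1, 1, -2), so rank(T) ≤ 2.
These bounds meet, so rank(T) = 2.
Check entry T[2,3,1] = -21: (-1)·(-2)·(-9) + (3)·(1)·(-1) = -21.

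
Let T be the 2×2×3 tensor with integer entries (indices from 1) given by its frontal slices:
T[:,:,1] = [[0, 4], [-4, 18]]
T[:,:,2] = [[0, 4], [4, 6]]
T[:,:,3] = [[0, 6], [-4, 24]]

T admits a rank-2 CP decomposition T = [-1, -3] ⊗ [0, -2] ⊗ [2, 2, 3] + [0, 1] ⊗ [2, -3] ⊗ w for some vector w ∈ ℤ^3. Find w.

w = [-2, 2, -2]

Subtract the known terms from T to get the rank-1 residual R = [0, 1] ⊗ [2, -3] ⊗ w, so R[i,j,k] = a[i]·b[j]·w[k]. Pick indices with nonzero a[2]·b[1] = (1)·(2) = 2. Only the fibre through (2,1,·) is needed: R[2,1,:] = T[2,1,:] − Σₗ aₗ[2]bₗ[1]cₗ = [-4, 4, -4] − (-3)·(0)·[2, 2, 3] = [-4, 4, -4]. Then w[k] = R[2,1,k] / 2 for each k, giving w = [-4, 4, -4] / 2 = [-2, 2, -2].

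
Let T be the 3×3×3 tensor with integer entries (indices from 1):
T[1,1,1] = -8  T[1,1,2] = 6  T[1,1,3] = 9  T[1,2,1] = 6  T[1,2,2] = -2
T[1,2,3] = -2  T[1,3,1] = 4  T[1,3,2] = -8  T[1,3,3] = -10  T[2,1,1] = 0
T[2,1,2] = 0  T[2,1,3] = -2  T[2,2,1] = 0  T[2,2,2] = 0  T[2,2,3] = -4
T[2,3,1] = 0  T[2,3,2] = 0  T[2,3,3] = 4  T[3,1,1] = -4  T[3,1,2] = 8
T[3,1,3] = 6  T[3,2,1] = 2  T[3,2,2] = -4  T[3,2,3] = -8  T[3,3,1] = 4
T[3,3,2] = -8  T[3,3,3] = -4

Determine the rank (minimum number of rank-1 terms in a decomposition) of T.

Lower bound: the mode-2 unfolding of T (rows indexed by j, columns by (i,k) = (1,1), (1,2), (1,3), (2,1), (2,2), (2,3), (3,1), (3,2), (3,3)) is [[-8, 6, 9, 0, 0, -2, -4, 8, 6], [6, -2, -2, 0, 0, -4, 2, -4, -8], [4, -8, -10, 0, 0, 4, 4, -8, -4]].
There the 3×3 minor on rows j ∈ {1, 2, 3}, columns (i,k) ∈ {(1,1), (1,2), (1,3)} is det [[-8, 6, 9], [6, -2, -2], [4, -8, -10]] = -80 ≠ 0, so this unfolding has rank ≥ 3; CP rank is at least every unfolding rank, so rank(T) ≥ 3. (Unfolding ranks only ever bound the CP rank from below — rank(T) can be strictly larger than all of them — so the matching upper bound has to come from an explicit 3-term decomposition.)
Upper bound: T is a sum of 3 rank-1 terms, T = (1, -2, -2) (x) (1, 2, -2) (x) (0, 0, 1) + (1, 0, 0) (x) (1, -1, 0) (x) (-4, -2, 0) + (1, 0, 1) (x) (2, -1, -2) (x) (-2, 4, 4) (one valid choice — decompositions are not unique — normalised so each a, b is primitive with positive first nonzero entry; check it by expanding all entries), so rank(T) ≤ 3.
These bounds meet, so rank(T) = 3.

3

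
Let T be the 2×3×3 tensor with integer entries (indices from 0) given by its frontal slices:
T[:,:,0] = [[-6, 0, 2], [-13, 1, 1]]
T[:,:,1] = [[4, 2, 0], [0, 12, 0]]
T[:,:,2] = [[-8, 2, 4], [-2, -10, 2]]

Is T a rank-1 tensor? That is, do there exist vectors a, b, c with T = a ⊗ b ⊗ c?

The mode-2 unfolding of T (rows indexed by j, columns by (i,k) = (0,0), (0,1), (0,2), (1,0), (1,1), (1,2)) is [[-6, 4, -8, -13, 0, -2], [0, 2, 2, 1, 12, -10], [2, 0, 4, 1, 0, 2]].
There the 3×3 minor on rows j ∈ {0, 1, 2}, columns (i,k) ∈ {(0,0), (0,1), (1,0)} is det [[-6, 4, -13], [0, 2, 1], [2, 0, 1]] = 48 ≠ 0, so this unfolding has rank ≥ 3; CP rank is at least every unfolding rank, so rank(T) ≥ 3.
In particular rank(T) ≥ 3 > 1, so T is not rank-1.

No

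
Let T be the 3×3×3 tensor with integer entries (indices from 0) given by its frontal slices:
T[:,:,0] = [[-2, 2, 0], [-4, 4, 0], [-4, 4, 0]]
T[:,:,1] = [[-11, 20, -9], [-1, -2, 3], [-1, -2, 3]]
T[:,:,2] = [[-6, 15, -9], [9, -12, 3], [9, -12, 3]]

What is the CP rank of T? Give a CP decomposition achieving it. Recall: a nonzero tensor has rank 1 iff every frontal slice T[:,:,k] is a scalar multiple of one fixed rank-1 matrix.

Lower bound: the mode-3 unfolding of T (rows indexed by k, columns by (i,j) = (0,0), (0,1), (0,2), (1,0), (1,1), (1,2), (2,0), (2,1), (2,2)) is [[-2, 2, 0, -4, 4, 0, -4, 4, 0], [-11, 20, -9, -1, -2, 3, -1, -2, 3], [-6, 15, -9, 9, -12, 3, 9, -12, 3]].
There the 2×2 minor on rows k ∈ {0, 1}, columns (i,j) ∈ {(0,0), (0,1)} is det [[-2, 2], [-11, 20]] = -18 ≠ 0, so this unfolding has rank ≥ 2; CP rank is at least every unfolding rank, so rank(T) ≥ 2. (Unfolding ranks only ever bound the CP rank from below — rank(T) can be strictly larger than all of them — so the matching upper bound has to come from an explicit 2-term decomposition.)
Upper bound — finding two terms. Write S_k = T[:,:,k] for the frontal slices: S₀ = [[-2, 2, 0], [-4, 4, 0], [-4, 4, 0]], S₁ = [[-11, 20, -9], [-1, -2, 3], [-1, -2, 3]], S₂ = [[-6, 15, -9], [9, -12, 3], [9, -12, 3]].
If T = a₁ ⊗ b₁ ⊗ c₁ + a₂ ⊗ b₂ ⊗ c₂ then each S_k = c₁[k]·a₁b₁ᵀ + c₂[k]·a₂b₂ᵀ. S₀ and S₁ are linearly independent, so a₁b₁ᵀ and a₂b₂ᵀ must span the same plane of matrices: they are the rank-1 matrices of the form x·S₀ + y·S₁.
The 2×2 minor of x·S₀ + y·S₁ on rows {0,1}, columns {0,1} is 42·xy + 42·y² = 42·(y)(x + y), vanishing at (x:y) = (1:0) and (1:-1).
M₁ = S₀ = [[-2, 2, 0], [-4, 4, 0], [-4, 4, 0]] = (-2)·(1, 2, 2)(1, -1, 0)ᵀ and M₂ = S₀ − S₁ = [[9, -18, 9], [-3, 6, -3], [-3, 6, -3]] = 3·(3, -1, -1)(1, -2, 1)ᵀ, so take a₁ = (1, 2, 2), b₁ = (1, -1, 0), a₂ = (3, -1, -1), b₂ = (1, -2, 1).
Each slice is an integer combination of E₁ = a₁b₁ᵀ and E₂ = a₂b₂ᵀ: S₀ = −2·E₁, S₁ = −2·E₁ − 3·E₂, S₂ = 3·E₁ − 3·E₂; reading off coefficients, c₁ = (-2, -2, 3) and c₂ = (0, -3, -3).
Hence T = (1, 2, 2) ⊗ (1, -1, 0) ⊗ (-2, -2, 3) + (3, -1, -1) ⊗ (1, -2, 1) ⊗ (0, -3, -3), so rank(T) ≤ 2.
These bounds meet, so rank(T) = 2.

rank(T) = 2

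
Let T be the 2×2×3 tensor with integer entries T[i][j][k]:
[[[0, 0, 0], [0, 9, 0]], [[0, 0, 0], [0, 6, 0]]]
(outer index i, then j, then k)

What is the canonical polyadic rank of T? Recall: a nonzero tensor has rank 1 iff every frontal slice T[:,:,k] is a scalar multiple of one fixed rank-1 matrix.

1

Lower bound: T ≠ 0 (e.g. T[0,1,1] = 9), so rank(T) ≥ 1.
Upper bound: if T = a ⊗ b ⊗ c then every fibre of T is a multiple of the corresponding factor, so read the factors off the fibres through the nonzero entry T[0,1,1] = 9.
The mode-1 fibre T[:,1,1] = [9, 6] gives a = [3, 2] (primitive direction); the mode-2 fibre T[0,:,1] = [0, 9] gives b = [0, 1]; then c[k] = T[0,1,k] / (a[0]·b[1]) = [0, 9, 0] / 3 = [0, 3, 0].
Expanding [3, 2] ⊗ [0, 1] ⊗ [0, 3, 0] reproduces all 12 entries of T, so T = [3, 2] ⊗ [0, 1] ⊗ [0, 3, 0] and rank(T) ≤ 1.
These bounds meet, so rank(T) = 1.
Check entry T[1,1,0] = 0: (2)·(1)·(0) = 0.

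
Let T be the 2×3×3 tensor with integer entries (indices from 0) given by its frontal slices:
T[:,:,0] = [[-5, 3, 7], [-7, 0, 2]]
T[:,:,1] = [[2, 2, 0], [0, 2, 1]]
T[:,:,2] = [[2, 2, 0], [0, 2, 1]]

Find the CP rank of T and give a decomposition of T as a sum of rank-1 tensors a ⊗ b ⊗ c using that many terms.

Lower bound: the mode-2 unfolding of T (rows indexed by j, columns by (i,k) = (0,0), (0,1), (0,2), (1,0), (1,1), (1,2)) is [[-5, 2, 2, -7, 0, 0], [3, 2, 2, 0, 2, 2], [7, 0, 0, 2, 1, 1]].
There the 3×3 minor on rows j ∈ {0, 1, 2}, columns (i,k) ∈ {(0,0), (0,1), (1,0)} is det [[-5, 2, -7], [3, 2, 0], [7, 0, 2]] = 66 ≠ 0, so this unfolding has rank ≥ 3; CP rank is at least every unfolding rank, so rank(T) ≥ 3. (Unfolding ranks only ever bound the CP rank from below — rank(T) can be strictly larger than all of them — so the matching upper bound has to come from an explicit 3-term decomposition.)
Upper bound: T is a sum of 3 rank-1 terms, T = [1, 1] ⊗ [1, -1, -1] ⊗ [-1, -2, -2] + [2, -1] ⊗ [2, 1, 1] ⊗ [1, 0, 0] + [2, 1] ⊗ [2, 0, -1] ⊗ [-2, 1, 1] (written with every a and b primitive with positive leading entry and the scale carried by c; CP decompositions are not unique, and this one is verified by expanding entrywise), so rank(T) ≤ 3.
These bounds meet, so rank(T) = 3.
Check entry T[1,2,2] = 1: (1)·(-1)·(-2) + (-1)·(1)·(0) + (1)·(-1)·(1) = 1.

rank(T) = 3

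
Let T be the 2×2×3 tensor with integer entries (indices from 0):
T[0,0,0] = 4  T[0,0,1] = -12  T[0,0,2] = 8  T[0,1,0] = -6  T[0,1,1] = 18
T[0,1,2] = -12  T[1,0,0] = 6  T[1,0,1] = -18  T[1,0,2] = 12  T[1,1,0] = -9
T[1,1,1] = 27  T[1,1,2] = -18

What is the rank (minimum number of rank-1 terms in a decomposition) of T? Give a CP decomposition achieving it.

Lower bound: T ≠ 0 (e.g. T[0,0,0] = 4), so rank(T) ≥ 1.
Upper bound: the mode-1 fibre T[:,0,0] = [4, 6] gives a = [2, 3] (primitive direction); the mode-2 fibre T[0,:,0] = [4, -6] gives b = [2, -3]; then c[k] = T[0,0,k] / (a[0]·b[0]) = [4, -12, 8] / 4 = [1, -3, 2].
Expanding [2, 3] ⊗ [2, -3] ⊗ [1, -3, 2] reproduces all 12 entries of T, so T = [2, 3] ⊗ [2, -3] ⊗ [1, -3, 2] and rank(T) ≤ 1.
These bounds meet, so rank(T) = 1.

rank(T) = 1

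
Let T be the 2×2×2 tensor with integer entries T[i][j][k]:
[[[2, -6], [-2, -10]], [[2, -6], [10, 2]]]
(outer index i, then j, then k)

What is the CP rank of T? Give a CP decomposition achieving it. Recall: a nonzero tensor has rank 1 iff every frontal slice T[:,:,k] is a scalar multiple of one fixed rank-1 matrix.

Lower bound: the mode-3 unfolding of T (rows indexed by k, columns by (i,j) = (0,0), (0,1), (1,0), (1,1)) is [[2, -2, 2, 10], [-6, -10, -6, 2]].
There the 2×2 minor on rows k ∈ {0, 1}, columns (i,j) ∈ {(0,0), (0,1)} is det [[2, -2], [-6, -10]] = -32 ≠ 0, so this unfolding has rank ≥ 2; CP rank is at least every unfolding rank, so rank(T) ≥ 2. (This is only a lower bound: in general the CP rank may exceed every unfolding rank, so we still need to exhibit 2 rank-1 terms summing to T.)
Upper bound — finding two terms. Write S_k = T[:,:,k] for the frontal slices: S₀ = [[2, -2], [2, 10]], S₁ = [[-6, -10], [-6, 2]].
If T = a₁ (x) b₁ (x) c₁ + a₂ (x) b₂ (x) c₂ then each S_k = c₁[k]·a₁b₁ᵀ + c₂[k]·a₂b₂ᵀ. S₀ and S₁ are linearly independent, so a₁b₁ᵀ and a₂b₂ᵀ must span the same plane of matrices: they are the rank-1 matrices of the form x·S₀ + y·S₁.
det(x·S₀ + y·S₁) is 24·x² − 48·xy − 72·y² = 24·(x − 3·y)(x + y), vanishing at (x:y) = (3:1) and (1:-1).
M₁ = 3·S₀ + S₁ = [[0, -16], [0, 32]] = (-16)·(1, -2)(0, 1)ᵀ and M₂ = S₀ − S₁ = [[8, 8], [8, 8]] = 8·(1, 1)(1, 1)ᵀ, so take a₁ = (1, -2), b₁ = (0, 1), a₂ = (1, 1), b₂ = (1, 1).
Each slice is an integer combination of E₁ = a₁b₁ᵀ and E₂ = a₂b₂ᵀ: S₀ = −4·E₁ + 2·E₂, S₁ = −4·E₁ − 6·E₂; reading off coefficients, c₁ = (-4, -4) and c₂ = (2, -6).
Hence T = (1, -2) (x) (0, 1) (x) (-4, -4) + (1, 1) (x) (1, 1) (x) (2, -6), so rank(T) ≤ 2.
These bounds meet, so rank(T) = 2.

rank(T) = 2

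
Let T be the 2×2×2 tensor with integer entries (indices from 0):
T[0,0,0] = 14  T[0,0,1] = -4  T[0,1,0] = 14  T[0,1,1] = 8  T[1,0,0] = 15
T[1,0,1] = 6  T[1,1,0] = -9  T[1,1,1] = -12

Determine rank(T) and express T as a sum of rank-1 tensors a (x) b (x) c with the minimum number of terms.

Lower bound: the mode-3 unfolding of T (rows indexed by k, columns by (i,j) = (0,0), (0,1), (1,0), (1,1)) is [[14, 14, 15, -9], [-4, 8, 6, -12]].
There the 2×2 minor on rows k ∈ {0, 1}, columns (i,j) ∈ {(0,0), (0,1)} is det [[14, 14], [-4, 8]] = 168 ≠ 0, so this unfolding has rank ≥ 2; CP rank is at least every unfolding rank, so rank(T) ≥ 2. (This is only a lower bound: in general the CP rank may exceed every unfolding rank, so we still need to exhibit 2 rank-1 terms summing to T.)
Upper bound — finding two terms. Write S_k = T[:,:,k] for the frontal slices: S₀ = [[14, 14], [15, -9]], S₁ = [[-4, 8], [6, -12]].
If T = a₁ (x) b₁ (x) c₁ + a₂ (x) b₂ (x) c₂ then each S_k = c₁[k]·a₁b₁ᵀ + c₂[k]·a₂b₂ᵀ. S₀ and S₁ are linearly independent, so a₁b₁ᵀ and a₂b₂ᵀ must span the same plane of matrices: they are the rank-1 matrices of the form x·S₀ + y·S₁.
det(x·S₀ + y·S₁) is −336·x² − 336·xy = (-336)·(x + y)(x), vanishing at (x:y) = (1:-1) and (0:1).
M₁ = S₀ − S₁ = [[18, 6], [9, 3]] = 3·[2, 1][3, 1]ᵀ and M₂ = S₁ = [[-4, 8], [6, -12]] = (-2)·[2, -3][1, -2]ᵀ, so take a₁ = [2, 1], b₁ = [3, 1], a₂ = [2, -3], b₂ = [1, -2].
Each slice is an integer combination of E₁ = a₁b₁ᵀ and E₂ = a₂b₂ᵀ: S₀ = 3·E₁ − 2·E₂, S₁ = −2·E₂; reading off coefficients, c₁ = [3, 0] and c₂ = [-2, -2].
Hence T = [2, 1] (x) [3, 1] (x) [3, 0] + [2, -3] (x) [1, -2] (x) [-2, -2], so rank(T) ≤ 2.
These bounds meet, so rank(T) = 2.

rank(T) = 2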